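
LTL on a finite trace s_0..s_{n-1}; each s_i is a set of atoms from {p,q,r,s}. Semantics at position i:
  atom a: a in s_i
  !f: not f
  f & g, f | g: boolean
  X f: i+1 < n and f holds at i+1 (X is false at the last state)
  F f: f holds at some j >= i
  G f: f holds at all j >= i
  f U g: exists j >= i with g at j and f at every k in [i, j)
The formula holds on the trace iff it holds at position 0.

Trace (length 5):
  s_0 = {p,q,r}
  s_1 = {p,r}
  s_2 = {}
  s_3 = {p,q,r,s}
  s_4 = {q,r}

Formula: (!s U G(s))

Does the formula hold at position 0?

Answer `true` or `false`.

s_0={p,q,r}: (!s U G(s))=False !s=True s=False G(s)=False
s_1={p,r}: (!s U G(s))=False !s=True s=False G(s)=False
s_2={}: (!s U G(s))=False !s=True s=False G(s)=False
s_3={p,q,r,s}: (!s U G(s))=False !s=False s=True G(s)=False
s_4={q,r}: (!s U G(s))=False !s=True s=False G(s)=False

Answer: false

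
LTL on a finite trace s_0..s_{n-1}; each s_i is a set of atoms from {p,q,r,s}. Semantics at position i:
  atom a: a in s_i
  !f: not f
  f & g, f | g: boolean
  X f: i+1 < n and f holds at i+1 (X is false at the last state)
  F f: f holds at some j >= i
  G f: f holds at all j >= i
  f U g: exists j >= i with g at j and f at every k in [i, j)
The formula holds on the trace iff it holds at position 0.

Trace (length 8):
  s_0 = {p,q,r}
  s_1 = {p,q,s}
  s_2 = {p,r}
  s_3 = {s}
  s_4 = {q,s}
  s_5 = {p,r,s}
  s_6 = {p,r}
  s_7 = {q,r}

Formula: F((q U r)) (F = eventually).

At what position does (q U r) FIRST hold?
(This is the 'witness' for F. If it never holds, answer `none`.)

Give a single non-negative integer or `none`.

Answer: 0

Derivation:
s_0={p,q,r}: (q U r)=True q=True r=True
s_1={p,q,s}: (q U r)=True q=True r=False
s_2={p,r}: (q U r)=True q=False r=True
s_3={s}: (q U r)=False q=False r=False
s_4={q,s}: (q U r)=True q=True r=False
s_5={p,r,s}: (q U r)=True q=False r=True
s_6={p,r}: (q U r)=True q=False r=True
s_7={q,r}: (q U r)=True q=True r=True
F((q U r)) holds; first witness at position 0.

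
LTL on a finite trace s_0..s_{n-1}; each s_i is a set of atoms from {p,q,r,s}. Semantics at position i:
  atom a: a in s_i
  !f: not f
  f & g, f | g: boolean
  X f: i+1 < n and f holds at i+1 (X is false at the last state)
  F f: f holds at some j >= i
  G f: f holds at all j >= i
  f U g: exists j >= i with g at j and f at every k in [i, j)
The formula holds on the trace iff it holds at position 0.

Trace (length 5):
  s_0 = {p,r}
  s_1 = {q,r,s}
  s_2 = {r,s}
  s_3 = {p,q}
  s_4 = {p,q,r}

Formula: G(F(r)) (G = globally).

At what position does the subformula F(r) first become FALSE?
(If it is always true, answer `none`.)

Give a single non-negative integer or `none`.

s_0={p,r}: F(r)=True r=True
s_1={q,r,s}: F(r)=True r=True
s_2={r,s}: F(r)=True r=True
s_3={p,q}: F(r)=True r=False
s_4={p,q,r}: F(r)=True r=True
G(F(r)) holds globally = True
No violation — formula holds at every position.

Answer: none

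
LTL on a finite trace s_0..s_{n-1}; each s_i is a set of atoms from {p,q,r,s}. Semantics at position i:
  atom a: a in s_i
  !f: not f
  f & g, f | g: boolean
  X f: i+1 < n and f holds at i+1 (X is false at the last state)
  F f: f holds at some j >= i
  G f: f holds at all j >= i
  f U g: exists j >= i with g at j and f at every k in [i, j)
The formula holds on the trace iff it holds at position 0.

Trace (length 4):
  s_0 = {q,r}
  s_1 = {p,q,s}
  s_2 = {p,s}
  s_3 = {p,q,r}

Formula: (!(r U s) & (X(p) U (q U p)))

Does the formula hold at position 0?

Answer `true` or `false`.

Answer: false

Derivation:
s_0={q,r}: (!(r U s) & (X(p) U (q U p)))=False !(r U s)=False (r U s)=True r=True s=False (X(p) U (q U p))=True X(p)=True p=False (q U p)=True q=True
s_1={p,q,s}: (!(r U s) & (X(p) U (q U p)))=False !(r U s)=False (r U s)=True r=False s=True (X(p) U (q U p))=True X(p)=True p=True (q U p)=True q=True
s_2={p,s}: (!(r U s) & (X(p) U (q U p)))=False !(r U s)=False (r U s)=True r=False s=True (X(p) U (q U p))=True X(p)=True p=True (q U p)=True q=False
s_3={p,q,r}: (!(r U s) & (X(p) U (q U p)))=True !(r U s)=True (r U s)=False r=True s=False (X(p) U (q U p))=True X(p)=False p=True (q U p)=True q=True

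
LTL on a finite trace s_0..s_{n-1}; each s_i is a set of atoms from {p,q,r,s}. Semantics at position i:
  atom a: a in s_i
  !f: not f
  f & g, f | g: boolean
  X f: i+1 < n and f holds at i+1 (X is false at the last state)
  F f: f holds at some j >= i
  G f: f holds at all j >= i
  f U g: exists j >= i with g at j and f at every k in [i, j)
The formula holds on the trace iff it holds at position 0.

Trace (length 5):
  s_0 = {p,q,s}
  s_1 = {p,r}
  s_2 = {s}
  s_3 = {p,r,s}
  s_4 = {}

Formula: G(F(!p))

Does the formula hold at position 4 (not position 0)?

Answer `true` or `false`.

Answer: true

Derivation:
s_0={p,q,s}: G(F(!p))=True F(!p)=True !p=False p=True
s_1={p,r}: G(F(!p))=True F(!p)=True !p=False p=True
s_2={s}: G(F(!p))=True F(!p)=True !p=True p=False
s_3={p,r,s}: G(F(!p))=True F(!p)=True !p=False p=True
s_4={}: G(F(!p))=True F(!p)=True !p=True p=False
Evaluating at position 4: result = True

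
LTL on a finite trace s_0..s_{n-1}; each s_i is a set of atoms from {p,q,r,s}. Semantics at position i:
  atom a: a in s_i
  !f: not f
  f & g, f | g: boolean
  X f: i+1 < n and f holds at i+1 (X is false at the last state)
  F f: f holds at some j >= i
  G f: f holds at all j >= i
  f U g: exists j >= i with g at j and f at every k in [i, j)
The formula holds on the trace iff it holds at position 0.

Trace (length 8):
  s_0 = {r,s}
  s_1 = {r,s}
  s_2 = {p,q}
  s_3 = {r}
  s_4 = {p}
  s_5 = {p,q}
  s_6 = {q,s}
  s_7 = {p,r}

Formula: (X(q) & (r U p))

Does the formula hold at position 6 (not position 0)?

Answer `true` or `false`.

Answer: false

Derivation:
s_0={r,s}: (X(q) & (r U p))=False X(q)=False q=False (r U p)=True r=True p=False
s_1={r,s}: (X(q) & (r U p))=True X(q)=True q=False (r U p)=True r=True p=False
s_2={p,q}: (X(q) & (r U p))=False X(q)=False q=True (r U p)=True r=False p=True
s_3={r}: (X(q) & (r U p))=False X(q)=False q=False (r U p)=True r=True p=False
s_4={p}: (X(q) & (r U p))=True X(q)=True q=False (r U p)=True r=False p=True
s_5={p,q}: (X(q) & (r U p))=True X(q)=True q=True (r U p)=True r=False p=True
s_6={q,s}: (X(q) & (r U p))=False X(q)=False q=True (r U p)=False r=False p=False
s_7={p,r}: (X(q) & (r U p))=False X(q)=False q=False (r U p)=True r=True p=True
Evaluating at position 6: result = False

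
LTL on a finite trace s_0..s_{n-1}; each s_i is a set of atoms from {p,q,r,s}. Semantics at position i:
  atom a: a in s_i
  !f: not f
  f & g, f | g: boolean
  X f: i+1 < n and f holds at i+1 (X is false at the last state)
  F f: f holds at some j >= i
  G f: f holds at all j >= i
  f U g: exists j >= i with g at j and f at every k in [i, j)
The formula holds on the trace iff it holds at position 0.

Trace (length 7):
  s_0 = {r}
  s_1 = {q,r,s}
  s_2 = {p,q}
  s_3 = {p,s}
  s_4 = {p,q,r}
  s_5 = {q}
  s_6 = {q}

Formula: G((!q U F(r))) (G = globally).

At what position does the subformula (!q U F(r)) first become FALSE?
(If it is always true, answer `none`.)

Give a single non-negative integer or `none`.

s_0={r}: (!q U F(r))=True !q=True q=False F(r)=True r=True
s_1={q,r,s}: (!q U F(r))=True !q=False q=True F(r)=True r=True
s_2={p,q}: (!q U F(r))=True !q=False q=True F(r)=True r=False
s_3={p,s}: (!q U F(r))=True !q=True q=False F(r)=True r=False
s_4={p,q,r}: (!q U F(r))=True !q=False q=True F(r)=True r=True
s_5={q}: (!q U F(r))=False !q=False q=True F(r)=False r=False
s_6={q}: (!q U F(r))=False !q=False q=True F(r)=False r=False
G((!q U F(r))) holds globally = False
First violation at position 5.

Answer: 5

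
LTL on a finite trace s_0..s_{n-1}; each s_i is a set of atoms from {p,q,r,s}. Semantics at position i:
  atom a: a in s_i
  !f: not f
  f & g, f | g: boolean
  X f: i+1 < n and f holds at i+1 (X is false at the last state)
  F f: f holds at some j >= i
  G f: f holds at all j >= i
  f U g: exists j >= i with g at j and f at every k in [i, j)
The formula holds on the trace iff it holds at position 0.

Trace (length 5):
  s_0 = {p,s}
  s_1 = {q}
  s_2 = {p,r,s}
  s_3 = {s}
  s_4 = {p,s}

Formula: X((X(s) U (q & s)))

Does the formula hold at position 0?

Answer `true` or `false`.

Answer: false

Derivation:
s_0={p,s}: X((X(s) U (q & s)))=False (X(s) U (q & s))=False X(s)=False s=True (q & s)=False q=False
s_1={q}: X((X(s) U (q & s)))=False (X(s) U (q & s))=False X(s)=True s=False (q & s)=False q=True
s_2={p,r,s}: X((X(s) U (q & s)))=False (X(s) U (q & s))=False X(s)=True s=True (q & s)=False q=False
s_3={s}: X((X(s) U (q & s)))=False (X(s) U (q & s))=False X(s)=True s=True (q & s)=False q=False
s_4={p,s}: X((X(s) U (q & s)))=False (X(s) U (q & s))=False X(s)=False s=True (q & s)=False q=False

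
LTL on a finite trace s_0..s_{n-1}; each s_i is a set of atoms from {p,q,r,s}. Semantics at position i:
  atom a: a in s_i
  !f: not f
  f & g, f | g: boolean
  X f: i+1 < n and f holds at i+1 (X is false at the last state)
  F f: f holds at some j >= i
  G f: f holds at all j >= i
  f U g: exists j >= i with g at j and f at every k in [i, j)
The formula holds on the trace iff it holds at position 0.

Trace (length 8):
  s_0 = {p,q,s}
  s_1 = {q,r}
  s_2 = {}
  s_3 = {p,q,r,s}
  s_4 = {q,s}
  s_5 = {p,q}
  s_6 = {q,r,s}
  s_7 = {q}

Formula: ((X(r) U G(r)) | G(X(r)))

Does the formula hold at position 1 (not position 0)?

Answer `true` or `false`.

s_0={p,q,s}: ((X(r) U G(r)) | G(X(r)))=False (X(r) U G(r))=False X(r)=True r=False G(r)=False G(X(r))=False
s_1={q,r}: ((X(r) U G(r)) | G(X(r)))=False (X(r) U G(r))=False X(r)=False r=True G(r)=False G(X(r))=False
s_2={}: ((X(r) U G(r)) | G(X(r)))=False (X(r) U G(r))=False X(r)=True r=False G(r)=False G(X(r))=False
s_3={p,q,r,s}: ((X(r) U G(r)) | G(X(r)))=False (X(r) U G(r))=False X(r)=False r=True G(r)=False G(X(r))=False
s_4={q,s}: ((X(r) U G(r)) | G(X(r)))=False (X(r) U G(r))=False X(r)=False r=False G(r)=False G(X(r))=False
s_5={p,q}: ((X(r) U G(r)) | G(X(r)))=False (X(r) U G(r))=False X(r)=True r=False G(r)=False G(X(r))=False
s_6={q,r,s}: ((X(r) U G(r)) | G(X(r)))=False (X(r) U G(r))=False X(r)=False r=True G(r)=False G(X(r))=False
s_7={q}: ((X(r) U G(r)) | G(X(r)))=False (X(r) U G(r))=False X(r)=False r=False G(r)=False G(X(r))=False
Evaluating at position 1: result = False

Answer: false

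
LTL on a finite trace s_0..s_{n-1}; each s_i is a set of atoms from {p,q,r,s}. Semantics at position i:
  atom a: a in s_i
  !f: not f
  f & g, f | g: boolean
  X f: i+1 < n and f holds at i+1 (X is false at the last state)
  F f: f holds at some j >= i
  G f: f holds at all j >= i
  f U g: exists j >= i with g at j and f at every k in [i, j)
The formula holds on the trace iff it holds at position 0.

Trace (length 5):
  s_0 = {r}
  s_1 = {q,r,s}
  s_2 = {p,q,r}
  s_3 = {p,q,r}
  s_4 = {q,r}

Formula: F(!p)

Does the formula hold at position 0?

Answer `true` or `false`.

Answer: true

Derivation:
s_0={r}: F(!p)=True !p=True p=False
s_1={q,r,s}: F(!p)=True !p=True p=False
s_2={p,q,r}: F(!p)=True !p=False p=True
s_3={p,q,r}: F(!p)=True !p=False p=True
s_4={q,r}: F(!p)=True !p=True p=False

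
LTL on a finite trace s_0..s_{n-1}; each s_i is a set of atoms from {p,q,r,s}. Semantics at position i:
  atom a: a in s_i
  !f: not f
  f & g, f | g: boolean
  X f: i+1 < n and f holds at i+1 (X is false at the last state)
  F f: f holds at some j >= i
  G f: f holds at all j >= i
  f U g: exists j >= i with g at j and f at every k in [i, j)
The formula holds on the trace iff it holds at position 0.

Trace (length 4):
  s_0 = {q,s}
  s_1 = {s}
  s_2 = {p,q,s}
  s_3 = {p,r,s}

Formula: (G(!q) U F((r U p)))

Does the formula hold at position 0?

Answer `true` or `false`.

Answer: true

Derivation:
s_0={q,s}: (G(!q) U F((r U p)))=True G(!q)=False !q=False q=True F((r U p))=True (r U p)=False r=False p=False
s_1={s}: (G(!q) U F((r U p)))=True G(!q)=False !q=True q=False F((r U p))=True (r U p)=False r=False p=False
s_2={p,q,s}: (G(!q) U F((r U p)))=True G(!q)=False !q=False q=True F((r U p))=True (r U p)=True r=False p=True
s_3={p,r,s}: (G(!q) U F((r U p)))=True G(!q)=True !q=True q=False F((r U p))=True (r U p)=True r=True p=True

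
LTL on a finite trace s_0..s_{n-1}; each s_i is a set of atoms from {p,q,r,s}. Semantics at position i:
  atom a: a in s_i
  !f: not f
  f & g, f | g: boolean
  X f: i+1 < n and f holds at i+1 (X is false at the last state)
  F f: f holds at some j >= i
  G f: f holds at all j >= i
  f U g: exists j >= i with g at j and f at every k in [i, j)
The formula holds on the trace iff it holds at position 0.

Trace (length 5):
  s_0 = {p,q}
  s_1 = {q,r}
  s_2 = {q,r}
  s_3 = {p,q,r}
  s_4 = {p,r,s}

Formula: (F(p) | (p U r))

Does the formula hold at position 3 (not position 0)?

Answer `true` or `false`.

s_0={p,q}: (F(p) | (p U r))=True F(p)=True p=True (p U r)=True r=False
s_1={q,r}: (F(p) | (p U r))=True F(p)=True p=False (p U r)=True r=True
s_2={q,r}: (F(p) | (p U r))=True F(p)=True p=False (p U r)=True r=True
s_3={p,q,r}: (F(p) | (p U r))=True F(p)=True p=True (p U r)=True r=True
s_4={p,r,s}: (F(p) | (p U r))=True F(p)=True p=True (p U r)=True r=True
Evaluating at position 3: result = True

Answer: true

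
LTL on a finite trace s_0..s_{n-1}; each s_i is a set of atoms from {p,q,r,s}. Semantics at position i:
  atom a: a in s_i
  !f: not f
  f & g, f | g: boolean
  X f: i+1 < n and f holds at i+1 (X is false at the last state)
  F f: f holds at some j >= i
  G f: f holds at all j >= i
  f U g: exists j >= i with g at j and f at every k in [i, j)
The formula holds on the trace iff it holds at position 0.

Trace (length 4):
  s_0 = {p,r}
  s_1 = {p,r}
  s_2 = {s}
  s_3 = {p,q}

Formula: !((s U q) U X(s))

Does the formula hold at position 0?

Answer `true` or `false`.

s_0={p,r}: !((s U q) U X(s))=True ((s U q) U X(s))=False (s U q)=False s=False q=False X(s)=False
s_1={p,r}: !((s U q) U X(s))=False ((s U q) U X(s))=True (s U q)=False s=False q=False X(s)=True
s_2={s}: !((s U q) U X(s))=True ((s U q) U X(s))=False (s U q)=True s=True q=False X(s)=False
s_3={p,q}: !((s U q) U X(s))=True ((s U q) U X(s))=False (s U q)=True s=False q=True X(s)=False

Answer: true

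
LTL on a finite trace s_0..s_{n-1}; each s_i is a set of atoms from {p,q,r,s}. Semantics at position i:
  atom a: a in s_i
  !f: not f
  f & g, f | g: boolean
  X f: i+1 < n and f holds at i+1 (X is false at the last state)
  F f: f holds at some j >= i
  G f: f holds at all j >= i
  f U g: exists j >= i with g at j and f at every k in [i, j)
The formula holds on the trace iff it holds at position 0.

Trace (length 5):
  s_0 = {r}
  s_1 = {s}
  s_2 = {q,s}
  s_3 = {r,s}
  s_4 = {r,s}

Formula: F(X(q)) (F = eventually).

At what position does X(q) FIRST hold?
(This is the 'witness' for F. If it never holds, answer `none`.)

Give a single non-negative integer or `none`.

Answer: 1

Derivation:
s_0={r}: X(q)=False q=False
s_1={s}: X(q)=True q=False
s_2={q,s}: X(q)=False q=True
s_3={r,s}: X(q)=False q=False
s_4={r,s}: X(q)=False q=False
F(X(q)) holds; first witness at position 1.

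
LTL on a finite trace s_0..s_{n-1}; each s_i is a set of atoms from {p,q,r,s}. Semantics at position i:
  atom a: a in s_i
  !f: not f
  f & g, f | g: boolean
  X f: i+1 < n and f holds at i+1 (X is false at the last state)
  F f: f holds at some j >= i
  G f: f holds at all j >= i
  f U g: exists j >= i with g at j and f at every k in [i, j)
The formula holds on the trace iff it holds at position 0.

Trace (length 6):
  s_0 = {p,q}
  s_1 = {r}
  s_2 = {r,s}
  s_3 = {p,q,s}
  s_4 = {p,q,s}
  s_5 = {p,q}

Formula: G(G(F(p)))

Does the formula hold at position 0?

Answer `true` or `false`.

Answer: true

Derivation:
s_0={p,q}: G(G(F(p)))=True G(F(p))=True F(p)=True p=True
s_1={r}: G(G(F(p)))=True G(F(p))=True F(p)=True p=False
s_2={r,s}: G(G(F(p)))=True G(F(p))=True F(p)=True p=False
s_3={p,q,s}: G(G(F(p)))=True G(F(p))=True F(p)=True p=True
s_4={p,q,s}: G(G(F(p)))=True G(F(p))=True F(p)=True p=True
s_5={p,q}: G(G(F(p)))=True G(F(p))=True F(p)=True p=True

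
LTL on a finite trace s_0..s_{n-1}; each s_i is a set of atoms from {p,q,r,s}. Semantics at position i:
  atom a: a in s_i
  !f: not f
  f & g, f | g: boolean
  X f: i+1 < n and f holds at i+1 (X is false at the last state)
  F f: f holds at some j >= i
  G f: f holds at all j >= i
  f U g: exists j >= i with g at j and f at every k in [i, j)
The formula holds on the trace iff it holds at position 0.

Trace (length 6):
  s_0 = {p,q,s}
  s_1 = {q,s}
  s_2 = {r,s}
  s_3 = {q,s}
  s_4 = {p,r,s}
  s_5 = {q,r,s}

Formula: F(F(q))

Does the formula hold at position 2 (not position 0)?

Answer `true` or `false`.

s_0={p,q,s}: F(F(q))=True F(q)=True q=True
s_1={q,s}: F(F(q))=True F(q)=True q=True
s_2={r,s}: F(F(q))=True F(q)=True q=False
s_3={q,s}: F(F(q))=True F(q)=True q=True
s_4={p,r,s}: F(F(q))=True F(q)=True q=False
s_5={q,r,s}: F(F(q))=True F(q)=True q=True
Evaluating at position 2: result = True

Answer: true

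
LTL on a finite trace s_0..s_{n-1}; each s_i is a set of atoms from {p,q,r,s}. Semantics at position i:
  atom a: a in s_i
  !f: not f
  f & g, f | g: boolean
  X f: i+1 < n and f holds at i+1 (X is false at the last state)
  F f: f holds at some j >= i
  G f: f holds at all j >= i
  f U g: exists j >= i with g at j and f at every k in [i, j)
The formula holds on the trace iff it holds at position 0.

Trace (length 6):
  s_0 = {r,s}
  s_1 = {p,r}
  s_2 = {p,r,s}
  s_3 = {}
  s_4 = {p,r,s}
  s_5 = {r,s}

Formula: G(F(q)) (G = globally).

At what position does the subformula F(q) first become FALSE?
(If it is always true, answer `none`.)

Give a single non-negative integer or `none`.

Answer: 0

Derivation:
s_0={r,s}: F(q)=False q=False
s_1={p,r}: F(q)=False q=False
s_2={p,r,s}: F(q)=False q=False
s_3={}: F(q)=False q=False
s_4={p,r,s}: F(q)=False q=False
s_5={r,s}: F(q)=False q=False
G(F(q)) holds globally = False
First violation at position 0.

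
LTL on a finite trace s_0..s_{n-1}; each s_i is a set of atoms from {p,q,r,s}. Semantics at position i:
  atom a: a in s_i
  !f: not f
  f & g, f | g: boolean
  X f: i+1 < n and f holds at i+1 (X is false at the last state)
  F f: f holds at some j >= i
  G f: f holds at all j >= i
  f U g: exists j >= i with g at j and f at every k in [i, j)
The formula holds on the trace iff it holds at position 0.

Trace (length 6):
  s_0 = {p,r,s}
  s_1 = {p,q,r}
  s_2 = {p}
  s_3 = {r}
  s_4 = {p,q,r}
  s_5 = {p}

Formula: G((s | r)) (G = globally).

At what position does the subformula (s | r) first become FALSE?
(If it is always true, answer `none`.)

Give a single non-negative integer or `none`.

Answer: 2

Derivation:
s_0={p,r,s}: (s | r)=True s=True r=True
s_1={p,q,r}: (s | r)=True s=False r=True
s_2={p}: (s | r)=False s=False r=False
s_3={r}: (s | r)=True s=False r=True
s_4={p,q,r}: (s | r)=True s=False r=True
s_5={p}: (s | r)=False s=False r=False
G((s | r)) holds globally = False
First violation at position 2.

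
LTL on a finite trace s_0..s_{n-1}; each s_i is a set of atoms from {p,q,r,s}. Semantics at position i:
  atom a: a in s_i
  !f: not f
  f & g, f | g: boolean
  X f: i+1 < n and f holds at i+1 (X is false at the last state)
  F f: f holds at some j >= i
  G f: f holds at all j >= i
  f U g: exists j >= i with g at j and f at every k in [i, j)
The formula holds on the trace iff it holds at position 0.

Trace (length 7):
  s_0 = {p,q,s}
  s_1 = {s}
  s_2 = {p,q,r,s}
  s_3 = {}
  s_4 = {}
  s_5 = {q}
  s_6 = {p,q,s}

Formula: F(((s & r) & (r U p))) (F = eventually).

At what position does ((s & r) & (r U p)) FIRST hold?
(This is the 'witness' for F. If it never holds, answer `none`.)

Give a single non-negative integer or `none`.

Answer: 2

Derivation:
s_0={p,q,s}: ((s & r) & (r U p))=False (s & r)=False s=True r=False (r U p)=True p=True
s_1={s}: ((s & r) & (r U p))=False (s & r)=False s=True r=False (r U p)=False p=False
s_2={p,q,r,s}: ((s & r) & (r U p))=True (s & r)=True s=True r=True (r U p)=True p=True
s_3={}: ((s & r) & (r U p))=False (s & r)=False s=False r=False (r U p)=False p=False
s_4={}: ((s & r) & (r U p))=False (s & r)=False s=False r=False (r U p)=False p=False
s_5={q}: ((s & r) & (r U p))=False (s & r)=False s=False r=False (r U p)=False p=False
s_6={p,q,s}: ((s & r) & (r U p))=False (s & r)=False s=True r=False (r U p)=True p=True
F(((s & r) & (r U p))) holds; first witness at position 2.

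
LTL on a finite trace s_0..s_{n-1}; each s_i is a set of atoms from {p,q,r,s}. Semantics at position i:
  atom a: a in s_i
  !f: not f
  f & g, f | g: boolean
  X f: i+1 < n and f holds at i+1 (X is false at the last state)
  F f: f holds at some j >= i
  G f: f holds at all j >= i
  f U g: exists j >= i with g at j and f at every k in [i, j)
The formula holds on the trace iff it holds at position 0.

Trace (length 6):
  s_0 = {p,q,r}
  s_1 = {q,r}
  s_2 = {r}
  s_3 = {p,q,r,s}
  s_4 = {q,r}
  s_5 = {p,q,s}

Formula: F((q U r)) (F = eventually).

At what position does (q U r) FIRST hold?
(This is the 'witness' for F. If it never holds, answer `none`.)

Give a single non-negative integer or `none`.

s_0={p,q,r}: (q U r)=True q=True r=True
s_1={q,r}: (q U r)=True q=True r=True
s_2={r}: (q U r)=True q=False r=True
s_3={p,q,r,s}: (q U r)=True q=True r=True
s_4={q,r}: (q U r)=True q=True r=True
s_5={p,q,s}: (q U r)=False q=True r=False
F((q U r)) holds; first witness at position 0.

Answer: 0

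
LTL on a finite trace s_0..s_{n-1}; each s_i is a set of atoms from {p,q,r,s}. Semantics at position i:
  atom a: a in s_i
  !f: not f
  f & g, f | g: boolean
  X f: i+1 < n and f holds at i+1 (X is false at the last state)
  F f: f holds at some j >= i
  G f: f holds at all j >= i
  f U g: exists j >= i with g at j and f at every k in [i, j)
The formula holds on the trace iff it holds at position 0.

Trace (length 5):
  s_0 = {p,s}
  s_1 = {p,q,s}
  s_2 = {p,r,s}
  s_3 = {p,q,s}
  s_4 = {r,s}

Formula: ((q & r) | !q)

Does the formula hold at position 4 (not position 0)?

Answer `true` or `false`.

s_0={p,s}: ((q & r) | !q)=True (q & r)=False q=False r=False !q=True
s_1={p,q,s}: ((q & r) | !q)=False (q & r)=False q=True r=False !q=False
s_2={p,r,s}: ((q & r) | !q)=True (q & r)=False q=False r=True !q=True
s_3={p,q,s}: ((q & r) | !q)=False (q & r)=False q=True r=False !q=False
s_4={r,s}: ((q & r) | !q)=True (q & r)=False q=False r=True !q=True
Evaluating at position 4: result = True

Answer: true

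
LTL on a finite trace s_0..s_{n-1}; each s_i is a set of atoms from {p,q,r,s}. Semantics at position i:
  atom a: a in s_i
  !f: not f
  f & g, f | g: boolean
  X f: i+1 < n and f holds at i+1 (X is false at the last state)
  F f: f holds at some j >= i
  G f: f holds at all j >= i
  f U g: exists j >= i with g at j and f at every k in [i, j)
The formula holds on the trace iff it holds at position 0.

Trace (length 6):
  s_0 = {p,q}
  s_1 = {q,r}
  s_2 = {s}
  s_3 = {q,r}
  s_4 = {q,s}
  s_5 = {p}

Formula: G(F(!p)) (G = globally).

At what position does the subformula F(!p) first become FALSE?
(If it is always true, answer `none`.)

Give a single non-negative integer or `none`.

Answer: 5

Derivation:
s_0={p,q}: F(!p)=True !p=False p=True
s_1={q,r}: F(!p)=True !p=True p=False
s_2={s}: F(!p)=True !p=True p=False
s_3={q,r}: F(!p)=True !p=True p=False
s_4={q,s}: F(!p)=True !p=True p=False
s_5={p}: F(!p)=False !p=False p=True
G(F(!p)) holds globally = False
First violation at position 5.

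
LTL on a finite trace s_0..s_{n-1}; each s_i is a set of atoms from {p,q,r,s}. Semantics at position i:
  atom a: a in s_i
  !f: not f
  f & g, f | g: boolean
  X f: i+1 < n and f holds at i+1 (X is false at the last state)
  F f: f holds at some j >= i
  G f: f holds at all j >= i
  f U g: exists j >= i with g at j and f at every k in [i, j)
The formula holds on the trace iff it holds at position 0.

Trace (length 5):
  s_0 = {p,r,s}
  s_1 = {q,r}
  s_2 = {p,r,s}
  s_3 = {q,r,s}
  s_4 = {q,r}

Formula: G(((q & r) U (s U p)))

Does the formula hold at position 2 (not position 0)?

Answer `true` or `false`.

s_0={p,r,s}: G(((q & r) U (s U p)))=False ((q & r) U (s U p))=True (q & r)=False q=False r=True (s U p)=True s=True p=True
s_1={q,r}: G(((q & r) U (s U p)))=False ((q & r) U (s U p))=True (q & r)=True q=True r=True (s U p)=False s=False p=False
s_2={p,r,s}: G(((q & r) U (s U p)))=False ((q & r) U (s U p))=True (q & r)=False q=False r=True (s U p)=True s=True p=True
s_3={q,r,s}: G(((q & r) U (s U p)))=False ((q & r) U (s U p))=False (q & r)=True q=True r=True (s U p)=False s=True p=False
s_4={q,r}: G(((q & r) U (s U p)))=False ((q & r) U (s U p))=False (q & r)=True q=True r=True (s U p)=False s=False p=False
Evaluating at position 2: result = False

Answer: false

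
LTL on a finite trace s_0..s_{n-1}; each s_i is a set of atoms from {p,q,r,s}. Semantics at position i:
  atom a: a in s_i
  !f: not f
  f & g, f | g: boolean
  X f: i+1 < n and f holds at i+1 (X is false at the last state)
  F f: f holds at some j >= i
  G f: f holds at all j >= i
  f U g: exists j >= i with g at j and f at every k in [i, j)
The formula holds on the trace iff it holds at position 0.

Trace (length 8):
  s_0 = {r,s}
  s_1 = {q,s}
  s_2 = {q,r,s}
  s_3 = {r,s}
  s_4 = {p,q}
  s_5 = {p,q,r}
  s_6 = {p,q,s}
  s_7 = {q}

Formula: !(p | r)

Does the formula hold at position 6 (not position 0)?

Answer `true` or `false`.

s_0={r,s}: !(p | r)=False (p | r)=True p=False r=True
s_1={q,s}: !(p | r)=True (p | r)=False p=False r=False
s_2={q,r,s}: !(p | r)=False (p | r)=True p=False r=True
s_3={r,s}: !(p | r)=False (p | r)=True p=False r=True
s_4={p,q}: !(p | r)=False (p | r)=True p=True r=False
s_5={p,q,r}: !(p | r)=False (p | r)=True p=True r=True
s_6={p,q,s}: !(p | r)=False (p | r)=True p=True r=False
s_7={q}: !(p | r)=True (p | r)=False p=False r=False
Evaluating at position 6: result = False

Answer: false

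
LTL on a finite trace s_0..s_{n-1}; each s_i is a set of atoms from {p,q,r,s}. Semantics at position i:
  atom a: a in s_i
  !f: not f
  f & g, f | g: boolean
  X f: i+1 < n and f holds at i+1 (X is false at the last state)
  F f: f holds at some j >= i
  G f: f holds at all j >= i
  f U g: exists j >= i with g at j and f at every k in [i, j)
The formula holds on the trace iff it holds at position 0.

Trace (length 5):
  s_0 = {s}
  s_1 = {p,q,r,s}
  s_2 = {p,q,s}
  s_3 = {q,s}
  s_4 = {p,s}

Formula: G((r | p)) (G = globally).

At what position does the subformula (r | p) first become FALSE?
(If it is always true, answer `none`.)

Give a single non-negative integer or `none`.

s_0={s}: (r | p)=False r=False p=False
s_1={p,q,r,s}: (r | p)=True r=True p=True
s_2={p,q,s}: (r | p)=True r=False p=True
s_3={q,s}: (r | p)=False r=False p=False
s_4={p,s}: (r | p)=True r=False p=True
G((r | p)) holds globally = False
First violation at position 0.

Answer: 0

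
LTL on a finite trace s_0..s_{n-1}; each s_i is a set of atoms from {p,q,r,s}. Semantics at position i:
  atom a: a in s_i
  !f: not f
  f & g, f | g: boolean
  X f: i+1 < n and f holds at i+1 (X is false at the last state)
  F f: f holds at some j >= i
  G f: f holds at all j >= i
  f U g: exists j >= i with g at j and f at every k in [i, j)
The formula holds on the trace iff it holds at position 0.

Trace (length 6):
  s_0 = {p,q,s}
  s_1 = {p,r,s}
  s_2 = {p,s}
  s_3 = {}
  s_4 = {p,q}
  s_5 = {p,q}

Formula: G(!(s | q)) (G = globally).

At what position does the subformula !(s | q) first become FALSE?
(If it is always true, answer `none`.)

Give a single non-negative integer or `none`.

Answer: 0

Derivation:
s_0={p,q,s}: !(s | q)=False (s | q)=True s=True q=True
s_1={p,r,s}: !(s | q)=False (s | q)=True s=True q=False
s_2={p,s}: !(s | q)=False (s | q)=True s=True q=False
s_3={}: !(s | q)=True (s | q)=False s=False q=False
s_4={p,q}: !(s | q)=False (s | q)=True s=False q=True
s_5={p,q}: !(s | q)=False (s | q)=True s=False q=True
G(!(s | q)) holds globally = False
First violation at position 0.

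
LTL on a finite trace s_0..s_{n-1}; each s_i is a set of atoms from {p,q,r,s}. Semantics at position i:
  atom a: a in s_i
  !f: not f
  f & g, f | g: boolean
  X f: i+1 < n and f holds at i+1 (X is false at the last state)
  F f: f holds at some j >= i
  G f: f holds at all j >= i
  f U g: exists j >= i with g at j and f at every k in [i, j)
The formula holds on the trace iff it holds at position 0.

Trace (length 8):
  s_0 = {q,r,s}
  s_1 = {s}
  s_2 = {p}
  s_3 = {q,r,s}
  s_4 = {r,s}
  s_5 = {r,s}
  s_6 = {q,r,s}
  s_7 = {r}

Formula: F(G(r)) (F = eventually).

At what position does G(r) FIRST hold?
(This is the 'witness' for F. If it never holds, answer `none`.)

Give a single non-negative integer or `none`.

s_0={q,r,s}: G(r)=False r=True
s_1={s}: G(r)=False r=False
s_2={p}: G(r)=False r=False
s_3={q,r,s}: G(r)=True r=True
s_4={r,s}: G(r)=True r=True
s_5={r,s}: G(r)=True r=True
s_6={q,r,s}: G(r)=True r=True
s_7={r}: G(r)=True r=True
F(G(r)) holds; first witness at position 3.

Answer: 3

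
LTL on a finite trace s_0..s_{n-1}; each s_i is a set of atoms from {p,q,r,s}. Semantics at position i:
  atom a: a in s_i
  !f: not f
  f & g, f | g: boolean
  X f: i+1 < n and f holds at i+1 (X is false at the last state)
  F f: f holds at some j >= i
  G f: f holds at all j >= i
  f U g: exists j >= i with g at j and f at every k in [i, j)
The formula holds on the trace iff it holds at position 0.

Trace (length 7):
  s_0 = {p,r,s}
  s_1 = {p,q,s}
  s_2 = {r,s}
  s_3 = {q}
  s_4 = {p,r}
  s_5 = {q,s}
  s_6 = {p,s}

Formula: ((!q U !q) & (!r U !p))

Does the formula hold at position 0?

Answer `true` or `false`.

Answer: false

Derivation:
s_0={p,r,s}: ((!q U !q) & (!r U !p))=False (!q U !q)=True !q=True q=False (!r U !p)=False !r=False r=True !p=False p=True
s_1={p,q,s}: ((!q U !q) & (!r U !p))=False (!q U !q)=False !q=False q=True (!r U !p)=True !r=True r=False !p=False p=True
s_2={r,s}: ((!q U !q) & (!r U !p))=True (!q U !q)=True !q=True q=False (!r U !p)=True !r=False r=True !p=True p=False
s_3={q}: ((!q U !q) & (!r U !p))=False (!q U !q)=False !q=False q=True (!r U !p)=True !r=True r=False !p=True p=False
s_4={p,r}: ((!q U !q) & (!r U !p))=False (!q U !q)=True !q=True q=False (!r U !p)=False !r=False r=True !p=False p=True
s_5={q,s}: ((!q U !q) & (!r U !p))=False (!q U !q)=False !q=False q=True (!r U !p)=True !r=True r=False !p=True p=False
s_6={p,s}: ((!q U !q) & (!r U !p))=False (!q U !q)=True !q=True q=False (!r U !p)=False !r=True r=False !p=False p=True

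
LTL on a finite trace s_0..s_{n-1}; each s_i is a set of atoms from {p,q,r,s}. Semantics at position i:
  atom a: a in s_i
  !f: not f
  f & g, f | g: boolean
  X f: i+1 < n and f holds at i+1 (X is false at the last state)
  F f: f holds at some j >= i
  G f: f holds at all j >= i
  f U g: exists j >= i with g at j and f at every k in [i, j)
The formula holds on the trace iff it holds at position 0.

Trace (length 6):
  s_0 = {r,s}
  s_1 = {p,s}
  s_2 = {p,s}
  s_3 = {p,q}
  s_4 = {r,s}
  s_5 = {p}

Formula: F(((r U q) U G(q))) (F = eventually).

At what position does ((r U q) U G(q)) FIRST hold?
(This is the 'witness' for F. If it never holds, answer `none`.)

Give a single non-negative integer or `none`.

Answer: none

Derivation:
s_0={r,s}: ((r U q) U G(q))=False (r U q)=False r=True q=False G(q)=False
s_1={p,s}: ((r U q) U G(q))=False (r U q)=False r=False q=False G(q)=False
s_2={p,s}: ((r U q) U G(q))=False (r U q)=False r=False q=False G(q)=False
s_3={p,q}: ((r U q) U G(q))=False (r U q)=True r=False q=True G(q)=False
s_4={r,s}: ((r U q) U G(q))=False (r U q)=False r=True q=False G(q)=False
s_5={p}: ((r U q) U G(q))=False (r U q)=False r=False q=False G(q)=False
F(((r U q) U G(q))) does not hold (no witness exists).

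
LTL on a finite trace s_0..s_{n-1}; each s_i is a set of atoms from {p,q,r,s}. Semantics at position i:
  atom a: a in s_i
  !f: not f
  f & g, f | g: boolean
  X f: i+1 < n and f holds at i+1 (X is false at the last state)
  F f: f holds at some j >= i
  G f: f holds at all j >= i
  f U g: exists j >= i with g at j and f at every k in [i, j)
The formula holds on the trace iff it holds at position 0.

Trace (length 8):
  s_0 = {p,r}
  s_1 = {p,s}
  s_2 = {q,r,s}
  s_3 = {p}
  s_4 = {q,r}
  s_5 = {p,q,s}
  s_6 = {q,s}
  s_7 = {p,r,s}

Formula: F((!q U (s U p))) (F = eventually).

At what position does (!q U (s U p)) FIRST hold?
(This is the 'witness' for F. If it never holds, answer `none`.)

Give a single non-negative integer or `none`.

s_0={p,r}: (!q U (s U p))=True !q=True q=False (s U p)=True s=False p=True
s_1={p,s}: (!q U (s U p))=True !q=True q=False (s U p)=True s=True p=True
s_2={q,r,s}: (!q U (s U p))=True !q=False q=True (s U p)=True s=True p=False
s_3={p}: (!q U (s U p))=True !q=True q=False (s U p)=True s=False p=True
s_4={q,r}: (!q U (s U p))=False !q=False q=True (s U p)=False s=False p=False
s_5={p,q,s}: (!q U (s U p))=True !q=False q=True (s U p)=True s=True p=True
s_6={q,s}: (!q U (s U p))=True !q=False q=True (s U p)=True s=True p=False
s_7={p,r,s}: (!q U (s U p))=True !q=True q=False (s U p)=True s=True p=True
F((!q U (s U p))) holds; first witness at position 0.

Answer: 0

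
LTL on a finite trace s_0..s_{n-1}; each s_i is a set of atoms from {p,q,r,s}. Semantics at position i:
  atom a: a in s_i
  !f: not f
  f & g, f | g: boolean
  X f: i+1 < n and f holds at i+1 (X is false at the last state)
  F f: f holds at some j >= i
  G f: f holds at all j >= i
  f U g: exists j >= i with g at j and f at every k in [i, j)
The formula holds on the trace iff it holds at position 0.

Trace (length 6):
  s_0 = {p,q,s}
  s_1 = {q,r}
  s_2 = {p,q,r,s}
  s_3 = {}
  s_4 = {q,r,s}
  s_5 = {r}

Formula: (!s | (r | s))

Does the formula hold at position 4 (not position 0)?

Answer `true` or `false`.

s_0={p,q,s}: (!s | (r | s))=True !s=False s=True (r | s)=True r=False
s_1={q,r}: (!s | (r | s))=True !s=True s=False (r | s)=True r=True
s_2={p,q,r,s}: (!s | (r | s))=True !s=False s=True (r | s)=True r=True
s_3={}: (!s | (r | s))=True !s=True s=False (r | s)=False r=False
s_4={q,r,s}: (!s | (r | s))=True !s=False s=True (r | s)=True r=True
s_5={r}: (!s | (r | s))=True !s=True s=False (r | s)=True r=True
Evaluating at position 4: result = True

Answer: true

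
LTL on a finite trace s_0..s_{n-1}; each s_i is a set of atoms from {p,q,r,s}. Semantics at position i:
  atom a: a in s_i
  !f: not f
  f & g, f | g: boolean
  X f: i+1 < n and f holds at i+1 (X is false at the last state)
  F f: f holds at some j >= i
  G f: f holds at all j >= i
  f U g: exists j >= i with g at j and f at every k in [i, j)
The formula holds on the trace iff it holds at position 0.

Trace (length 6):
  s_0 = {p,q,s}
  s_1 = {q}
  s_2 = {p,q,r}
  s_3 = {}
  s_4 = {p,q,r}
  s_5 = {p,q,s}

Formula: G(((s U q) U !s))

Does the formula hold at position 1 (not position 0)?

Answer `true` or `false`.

s_0={p,q,s}: G(((s U q) U !s))=False ((s U q) U !s)=True (s U q)=True s=True q=True !s=False
s_1={q}: G(((s U q) U !s))=False ((s U q) U !s)=True (s U q)=True s=False q=True !s=True
s_2={p,q,r}: G(((s U q) U !s))=False ((s U q) U !s)=True (s U q)=True s=False q=True !s=True
s_3={}: G(((s U q) U !s))=False ((s U q) U !s)=True (s U q)=False s=False q=False !s=True
s_4={p,q,r}: G(((s U q) U !s))=False ((s U q) U !s)=True (s U q)=True s=False q=True !s=True
s_5={p,q,s}: G(((s U q) U !s))=False ((s U q) U !s)=False (s U q)=True s=True q=True !s=False
Evaluating at position 1: result = False

Answer: false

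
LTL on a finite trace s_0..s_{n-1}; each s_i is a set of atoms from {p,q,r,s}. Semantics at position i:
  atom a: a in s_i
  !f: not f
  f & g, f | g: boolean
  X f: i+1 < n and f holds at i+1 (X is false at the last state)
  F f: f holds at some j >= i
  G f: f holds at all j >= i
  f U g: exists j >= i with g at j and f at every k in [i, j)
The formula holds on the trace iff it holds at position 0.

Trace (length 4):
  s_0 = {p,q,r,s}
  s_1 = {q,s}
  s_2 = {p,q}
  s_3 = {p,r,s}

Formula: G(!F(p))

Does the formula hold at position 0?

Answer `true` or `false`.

Answer: false

Derivation:
s_0={p,q,r,s}: G(!F(p))=False !F(p)=False F(p)=True p=True
s_1={q,s}: G(!F(p))=False !F(p)=False F(p)=True p=False
s_2={p,q}: G(!F(p))=False !F(p)=False F(p)=True p=True
s_3={p,r,s}: G(!F(p))=False !F(p)=False F(p)=True p=True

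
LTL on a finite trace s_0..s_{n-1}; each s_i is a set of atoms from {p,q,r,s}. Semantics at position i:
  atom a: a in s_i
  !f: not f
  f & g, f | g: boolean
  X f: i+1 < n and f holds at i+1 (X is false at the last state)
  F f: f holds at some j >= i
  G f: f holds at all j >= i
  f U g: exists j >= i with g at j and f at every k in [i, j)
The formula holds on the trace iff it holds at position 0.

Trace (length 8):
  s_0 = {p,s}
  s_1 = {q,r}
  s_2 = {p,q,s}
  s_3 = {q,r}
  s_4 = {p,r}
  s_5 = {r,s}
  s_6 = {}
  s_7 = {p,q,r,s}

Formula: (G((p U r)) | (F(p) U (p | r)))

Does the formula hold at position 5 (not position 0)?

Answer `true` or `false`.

Answer: true

Derivation:
s_0={p,s}: (G((p U r)) | (F(p) U (p | r)))=True G((p U r))=False (p U r)=True p=True r=False (F(p) U (p | r))=True F(p)=True (p | r)=True
s_1={q,r}: (G((p U r)) | (F(p) U (p | r)))=True G((p U r))=False (p U r)=True p=False r=True (F(p) U (p | r))=True F(p)=True (p | r)=True
s_2={p,q,s}: (G((p U r)) | (F(p) U (p | r)))=True G((p U r))=False (p U r)=True p=True r=False (F(p) U (p | r))=True F(p)=True (p | r)=True
s_3={q,r}: (G((p U r)) | (F(p) U (p | r)))=True G((p U r))=False (p U r)=True p=False r=True (F(p) U (p | r))=True F(p)=True (p | r)=True
s_4={p,r}: (G((p U r)) | (F(p) U (p | r)))=True G((p U r))=False (p U r)=True p=True r=True (F(p) U (p | r))=True F(p)=True (p | r)=True
s_5={r,s}: (G((p U r)) | (F(p) U (p | r)))=True G((p U r))=False (p U r)=True p=False r=True (F(p) U (p | r))=True F(p)=True (p | r)=True
s_6={}: (G((p U r)) | (F(p) U (p | r)))=True G((p U r))=False (p U r)=False p=False r=False (F(p) U (p | r))=True F(p)=True (p | r)=False
s_7={p,q,r,s}: (G((p U r)) | (F(p) U (p | r)))=True G((p U r))=True (p U r)=True p=True r=True (F(p) U (p | r))=True F(p)=True (p | r)=True
Evaluating at position 5: result = True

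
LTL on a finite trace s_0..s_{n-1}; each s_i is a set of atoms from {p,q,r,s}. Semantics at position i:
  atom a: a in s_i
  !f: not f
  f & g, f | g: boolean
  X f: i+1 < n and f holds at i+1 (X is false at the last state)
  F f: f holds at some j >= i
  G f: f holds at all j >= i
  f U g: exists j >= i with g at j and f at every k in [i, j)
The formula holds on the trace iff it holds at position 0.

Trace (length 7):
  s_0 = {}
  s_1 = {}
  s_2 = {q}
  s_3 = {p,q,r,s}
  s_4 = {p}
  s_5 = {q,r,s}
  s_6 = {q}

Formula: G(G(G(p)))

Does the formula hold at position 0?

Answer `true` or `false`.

s_0={}: G(G(G(p)))=False G(G(p))=False G(p)=False p=False
s_1={}: G(G(G(p)))=False G(G(p))=False G(p)=False p=False
s_2={q}: G(G(G(p)))=False G(G(p))=False G(p)=False p=False
s_3={p,q,r,s}: G(G(G(p)))=False G(G(p))=False G(p)=False p=True
s_4={p}: G(G(G(p)))=False G(G(p))=False G(p)=False p=True
s_5={q,r,s}: G(G(G(p)))=False G(G(p))=False G(p)=False p=False
s_6={q}: G(G(G(p)))=False G(G(p))=False G(p)=False p=False

Answer: false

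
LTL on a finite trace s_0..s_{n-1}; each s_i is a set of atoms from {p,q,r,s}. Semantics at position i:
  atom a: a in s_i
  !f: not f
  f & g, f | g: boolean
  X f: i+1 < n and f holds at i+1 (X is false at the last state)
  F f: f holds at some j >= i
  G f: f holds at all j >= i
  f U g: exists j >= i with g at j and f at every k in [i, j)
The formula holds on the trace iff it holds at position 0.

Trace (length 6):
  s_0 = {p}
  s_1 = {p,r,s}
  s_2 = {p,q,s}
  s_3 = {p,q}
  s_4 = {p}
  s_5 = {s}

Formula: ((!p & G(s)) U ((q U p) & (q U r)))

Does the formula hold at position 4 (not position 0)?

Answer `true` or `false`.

Answer: false

Derivation:
s_0={p}: ((!p & G(s)) U ((q U p) & (q U r)))=False (!p & G(s))=False !p=False p=True G(s)=False s=False ((q U p) & (q U r))=False (q U p)=True q=False (q U r)=False r=False
s_1={p,r,s}: ((!p & G(s)) U ((q U p) & (q U r)))=True (!p & G(s))=False !p=False p=True G(s)=False s=True ((q U p) & (q U r))=True (q U p)=True q=False (q U r)=True r=True
s_2={p,q,s}: ((!p & G(s)) U ((q U p) & (q U r)))=False (!p & G(s))=False !p=False p=True G(s)=False s=True ((q U p) & (q U r))=False (q U p)=True q=True (q U r)=False r=False
s_3={p,q}: ((!p & G(s)) U ((q U p) & (q U r)))=False (!p & G(s))=False !p=False p=True G(s)=False s=False ((q U p) & (q U r))=False (q U p)=True q=True (q U r)=False r=False
s_4={p}: ((!p & G(s)) U ((q U p) & (q U r)))=False (!p & G(s))=False !p=False p=True G(s)=False s=False ((q U p) & (q U r))=False (q U p)=True q=False (q U r)=False r=False
s_5={s}: ((!p & G(s)) U ((q U p) & (q U r)))=False (!p & G(s))=True !p=True p=False G(s)=True s=True ((q U p) & (q U r))=False (q U p)=False q=False (q U r)=False r=False
Evaluating at position 4: result = False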